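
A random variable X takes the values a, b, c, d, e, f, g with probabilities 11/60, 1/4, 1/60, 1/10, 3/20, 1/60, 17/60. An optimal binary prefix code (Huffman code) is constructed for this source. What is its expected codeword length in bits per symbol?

Repeatedly combine the two least-probable nodes; the expected code length is the sum of the merged weights.
merge 1/60 + 1/60 → 1/30
merge 1/30 + 1/10 → 2/15
merge 2/15 + 3/20 → 17/60
merge 11/60 + 1/4 → 13/30
merge 17/60 + 17/60 → 17/30
merge 13/30 + 17/30 → 1
L = 1/30 + 2/15 + 17/60 + 13/30 + 17/30 + 1 = 49/20 = 2.45 bits/symbol.

2.45 bits/symbol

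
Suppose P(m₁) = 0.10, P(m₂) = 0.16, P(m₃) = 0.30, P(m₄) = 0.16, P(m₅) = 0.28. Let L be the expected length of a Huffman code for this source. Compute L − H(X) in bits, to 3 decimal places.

Entropy H = −Σ p log₂ p ≈ 2.2135 bits.
Huffman merges: 1/10+4/25→13/50; 4/25+13/50→21/50; 7/25+3/10→29/50; 21/50+29/50→1. L = 113/50 ≈ 2.2600.
L − H = 2.2600 − 2.2135 = 0.046 bits.

0.046 bits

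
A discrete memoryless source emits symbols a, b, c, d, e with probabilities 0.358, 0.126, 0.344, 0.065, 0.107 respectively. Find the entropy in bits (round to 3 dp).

2.038 bits

H = −Σ pᵢ log₂ pᵢ.
−0.358·log₂(0.358) = 0.5305
−0.126·log₂(0.126) = 0.3766
−0.344·log₂(0.344) = 0.5296
−0.065·log₂(0.065) = 0.2563
−0.107·log₂(0.107) = 0.3450
Sum ≈ 2.0380 → 2.038 bits.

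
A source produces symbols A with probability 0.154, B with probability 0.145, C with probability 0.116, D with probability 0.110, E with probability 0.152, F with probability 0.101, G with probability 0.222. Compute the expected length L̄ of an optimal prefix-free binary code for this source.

Repeatedly combine the two least-probable nodes; the expected code length is the sum of the merged weights.
merge 101/1000 + 11/100 → 211/1000
merge 29/250 + 29/200 → 261/1000
merge 19/125 + 77/500 → 153/500
merge 211/1000 + 111/500 → 433/1000
merge 261/1000 + 153/500 → 567/1000
merge 433/1000 + 567/1000 → 1
L = 211/1000 + 261/1000 + 153/500 + 433/1000 + 567/1000 + 1 = 1389/500 = 2.778 bits/symbol.

2.778 bits/symbol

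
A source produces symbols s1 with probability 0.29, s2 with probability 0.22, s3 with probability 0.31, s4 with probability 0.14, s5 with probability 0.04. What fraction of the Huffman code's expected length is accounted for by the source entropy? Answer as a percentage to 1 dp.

Entropy H = −Σ p log₂ p ≈ 2.1051 bits.
Huffman merges: 1/25+7/50→9/50; 9/50+11/50→2/5; 29/100+31/100→3/5; 2/5+3/5→1. L = 109/50 ≈ 2.1800.
Efficiency = H/L = 2.1051/2.1800 = 96.6%.

96.6%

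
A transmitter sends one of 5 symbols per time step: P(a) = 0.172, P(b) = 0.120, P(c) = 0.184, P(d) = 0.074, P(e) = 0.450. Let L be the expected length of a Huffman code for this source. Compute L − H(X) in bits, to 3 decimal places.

0.050 bits

Entropy H = −Σ p log₂ p ≈ 2.0496 bits.
Huffman merges: 37/500+3/25→97/500; 43/250+23/125→89/250; 97/500+89/250→11/20; 9/20+11/20→1. L = 21/10 ≈ 2.1000.
L − H = 2.1000 − 2.0496 = 0.050 bits.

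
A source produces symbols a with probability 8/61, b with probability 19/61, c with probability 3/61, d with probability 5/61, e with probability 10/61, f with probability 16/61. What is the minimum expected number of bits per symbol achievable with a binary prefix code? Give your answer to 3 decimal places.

Repeatedly combine the two least-probable nodes; the expected code length is the sum of the merged weights.
merge 3/61 + 5/61 → 8/61
merge 8/61 + 8/61 → 16/61
merge 10/61 + 16/61 → 26/61
merge 16/61 + 19/61 → 35/61
merge 26/61 + 35/61 → 1
L = 8/61 + 16/61 + 26/61 + 35/61 + 1 = 146/61 ≈ 2.393 bits/symbol.

2.393 bits/symbol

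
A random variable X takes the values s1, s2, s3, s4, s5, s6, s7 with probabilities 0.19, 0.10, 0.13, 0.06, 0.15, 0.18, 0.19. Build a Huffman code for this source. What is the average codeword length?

Repeatedly combine the two least-probable nodes; the expected code length is the sum of the merged weights.
merge 3/50 + 1/10 → 4/25
merge 13/100 + 3/20 → 7/25
merge 4/25 + 9/50 → 17/50
merge 19/100 + 19/100 → 19/50
merge 7/25 + 17/50 → 31/50
merge 19/50 + 31/50 → 1
L = 4/25 + 7/25 + 17/50 + 19/50 + 31/50 + 1 = 139/50 = 2.78 bits/symbol.

2.78 bits/symbol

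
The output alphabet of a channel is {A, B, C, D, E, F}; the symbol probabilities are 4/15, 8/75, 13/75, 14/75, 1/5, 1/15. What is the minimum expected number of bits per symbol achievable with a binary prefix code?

Repeatedly combine the two least-probable nodes; the expected code length is the sum of the merged weights.
merge 1/15 + 8/75 → 13/75
merge 13/75 + 13/75 → 26/75
merge 14/75 + 1/5 → 29/75
merge 4/15 + 26/75 → 46/75
merge 29/75 + 46/75 → 1
L = 13/75 + 26/75 + 29/75 + 46/75 + 1 = 63/25 = 2.52 bits/symbol.

2.52 bits/symbol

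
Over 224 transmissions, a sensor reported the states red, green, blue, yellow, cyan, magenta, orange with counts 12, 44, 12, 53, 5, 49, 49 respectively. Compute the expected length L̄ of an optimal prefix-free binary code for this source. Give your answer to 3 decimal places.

2.531 bits/symbol

Probabilities are the counts divided by 224.
Repeatedly combine the two least-probable nodes; the expected code length is the sum of the merged weights.
merge 5/224 + 3/56 → 17/224
merge 3/56 + 17/224 → 29/224
merge 29/224 + 11/56 → 73/224
merge 7/32 + 7/32 → 7/16
merge 53/224 + 73/224 → 9/16
merge 7/16 + 9/16 → 1
L = 17/224 + 29/224 + 73/224 + 7/16 + 9/16 + 1 = 81/32 ≈ 2.531 bits/symbol.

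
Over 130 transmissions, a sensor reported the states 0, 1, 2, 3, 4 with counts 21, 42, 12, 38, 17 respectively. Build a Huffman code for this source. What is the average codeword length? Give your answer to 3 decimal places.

Probabilities are the counts divided by 130.
Repeatedly combine the two least-probable nodes; the expected code length is the sum of the merged weights.
merge 6/65 + 17/130 → 29/130
merge 21/130 + 29/130 → 5/13
merge 19/65 + 21/65 → 8/13
merge 5/13 + 8/13 → 1
L = 29/130 + 5/13 + 8/13 + 1 = 289/130 ≈ 2.223 bits/symbol.

2.223 bits/symbol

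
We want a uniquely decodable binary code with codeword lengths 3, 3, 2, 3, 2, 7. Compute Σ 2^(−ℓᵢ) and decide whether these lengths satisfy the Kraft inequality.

With common denominator 2^7 = 128: Σ 2^(−ℓᵢ) = 16/128 + 16/128 + 32/128 + 16/128 + 32/128 + 1/128 = 113/128 = 0.8828125.
Kraft's inequality requires Σ ≤ 1; here Σ = 0.8828125 ≤ 1, so such a prefix code exists.

0.8828125; yes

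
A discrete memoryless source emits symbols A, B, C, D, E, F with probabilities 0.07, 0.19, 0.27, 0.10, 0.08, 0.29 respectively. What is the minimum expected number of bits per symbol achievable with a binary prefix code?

Repeatedly combine the two least-probable nodes; the expected code length is the sum of the merged weights.
merge 7/100 + 2/25 → 3/20
merge 1/10 + 3/20 → 1/4
merge 19/100 + 1/4 → 11/25
merge 27/100 + 29/100 → 14/25
merge 11/25 + 14/25 → 1
L = 3/20 + 1/4 + 11/25 + 14/25 + 1 = 12/5 = 2.4 bits/symbol.

2.4 bits/symbol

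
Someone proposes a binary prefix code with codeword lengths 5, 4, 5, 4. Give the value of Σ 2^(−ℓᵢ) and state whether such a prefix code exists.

With common denominator 2^5 = 32: Σ 2^(−ℓᵢ) = 1/32 + 2/32 + 1/32 + 2/32 = 6/32 = 0.1875.
Kraft's inequality requires Σ ≤ 1; here Σ = 0.1875 ≤ 1, so such a prefix code exists.

0.1875; yes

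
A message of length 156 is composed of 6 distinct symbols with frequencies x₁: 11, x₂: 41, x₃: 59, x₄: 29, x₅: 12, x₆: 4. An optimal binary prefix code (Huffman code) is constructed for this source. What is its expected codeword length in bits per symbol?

2.25 bits/symbol

Probabilities are the counts divided by 156.
Repeatedly combine the two least-probable nodes; the expected code length is the sum of the merged weights.
merge 1/39 + 11/156 → 5/52
merge 1/13 + 5/52 → 9/52
merge 9/52 + 29/156 → 14/39
merge 41/156 + 14/39 → 97/156
merge 59/156 + 97/156 → 1
L = 5/52 + 9/52 + 14/39 + 97/156 + 1 = 9/4 = 2.25 bits/symbol.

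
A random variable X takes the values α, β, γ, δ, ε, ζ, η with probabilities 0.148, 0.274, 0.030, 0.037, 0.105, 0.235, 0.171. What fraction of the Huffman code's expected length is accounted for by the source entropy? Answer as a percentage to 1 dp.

Entropy H = −Σ p log₂ p ≈ 2.5155 bits.
Huffman merges: 3/100+37/1000→67/1000; 67/1000+21/200→43/250; 37/250+171/1000→319/1000; 43/250+47/200→407/1000; 137/500+319/1000→593/1000; 407/1000+593/1000→1. L = 1279/500 ≈ 2.5580.
Efficiency = H/L = 2.5155/2.5580 = 98.3%.

98.3%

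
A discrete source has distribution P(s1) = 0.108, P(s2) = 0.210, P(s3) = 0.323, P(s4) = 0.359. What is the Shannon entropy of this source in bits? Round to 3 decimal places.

1.877 bits

H = −Σ pᵢ log₂ pᵢ.
−0.108·log₂(0.108) = 0.3468
−0.210·log₂(0.210) = 0.4728
−0.323·log₂(0.323) = 0.5266
−0.359·log₂(0.359) = 0.5306
Sum ≈ 1.8768 → 1.877 bits.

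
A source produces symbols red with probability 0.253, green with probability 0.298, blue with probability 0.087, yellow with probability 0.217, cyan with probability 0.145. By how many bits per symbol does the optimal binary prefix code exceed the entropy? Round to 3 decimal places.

Entropy H = −Σ p log₂ p ≈ 2.2109 bits.
Huffman merges: 87/1000+29/200→29/125; 217/1000+29/125→449/1000; 253/1000+149/500→551/1000; 449/1000+551/1000→1. L = 279/125 ≈ 2.2320.
L − H = 2.2320 − 2.2109 = 0.021 bits.

0.021 bits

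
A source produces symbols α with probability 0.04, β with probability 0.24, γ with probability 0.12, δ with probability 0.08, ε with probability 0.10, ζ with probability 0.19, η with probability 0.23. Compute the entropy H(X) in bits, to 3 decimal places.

2.614 bits

H = −Σ pᵢ log₂ pᵢ.
−0.04·log₂(0.04) = 0.1858
−0.24·log₂(0.24) = 0.4941
−0.12·log₂(0.12) = 0.3671
−0.08·log₂(0.08) = 0.2915
−0.10·log₂(0.10) = 0.3322
−0.19·log₂(0.19) = 0.4552
−0.23·log₂(0.23) = 0.4877
Sum ≈ 2.6136 → 2.614 bits.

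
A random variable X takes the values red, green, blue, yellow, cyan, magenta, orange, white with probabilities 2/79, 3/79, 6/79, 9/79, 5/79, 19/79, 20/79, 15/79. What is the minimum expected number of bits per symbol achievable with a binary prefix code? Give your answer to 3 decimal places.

2.696 bits/symbol

Repeatedly combine the two least-probable nodes; the expected code length is the sum of the merged weights.
merge 2/79 + 3/79 → 5/79
merge 5/79 + 5/79 → 10/79
merge 6/79 + 9/79 → 15/79
merge 10/79 + 15/79 → 25/79
merge 15/79 + 19/79 → 34/79
merge 20/79 + 25/79 → 45/79
merge 34/79 + 45/79 → 1
L = 5/79 + 10/79 + 15/79 + 25/79 + 34/79 + 45/79 + 1 = 213/79 ≈ 2.696 bits/symbol.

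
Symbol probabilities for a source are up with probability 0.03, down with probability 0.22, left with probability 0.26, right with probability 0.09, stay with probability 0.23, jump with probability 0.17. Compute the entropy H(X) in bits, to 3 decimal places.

H = −Σ pᵢ log₂ pᵢ.
−0.03·log₂(0.03) = 0.1518
−0.22·log₂(0.22) = 0.4806
−0.26·log₂(0.26) = 0.5053
−0.09·log₂(0.09) = 0.3127
−0.23·log₂(0.23) = 0.4877
−0.17·log₂(0.17) = 0.4346
Sum ≈ 2.3725 → 2.373 bits.

2.373 bits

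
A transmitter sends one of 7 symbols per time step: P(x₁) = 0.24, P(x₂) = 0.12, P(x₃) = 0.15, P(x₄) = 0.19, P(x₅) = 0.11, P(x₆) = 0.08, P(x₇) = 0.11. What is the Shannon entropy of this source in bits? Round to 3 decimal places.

H = −Σ pᵢ log₂ pᵢ.
−0.24·log₂(0.24) = 0.4941
−0.12·log₂(0.12) = 0.3671
−0.15·log₂(0.15) = 0.4105
−0.19·log₂(0.19) = 0.4552
−0.11·log₂(0.11) = 0.3503
−0.08·log₂(0.08) = 0.2915
−0.11·log₂(0.11) = 0.3503
Sum ≈ 2.7191 → 2.719 bits.

2.719 bits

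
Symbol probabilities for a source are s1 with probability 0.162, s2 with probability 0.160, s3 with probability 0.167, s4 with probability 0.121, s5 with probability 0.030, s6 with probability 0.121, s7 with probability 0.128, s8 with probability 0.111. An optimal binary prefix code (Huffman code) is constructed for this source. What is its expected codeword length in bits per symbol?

Repeatedly combine the two least-probable nodes; the expected code length is the sum of the merged weights.
merge 3/100 + 111/1000 → 141/1000
merge 121/1000 + 121/1000 → 121/500
merge 16/125 + 141/1000 → 269/1000
merge 4/25 + 81/500 → 161/500
merge 167/1000 + 121/500 → 409/1000
merge 269/1000 + 161/500 → 591/1000
merge 409/1000 + 591/1000 → 1
L = 141/1000 + 121/500 + 269/1000 + 161/500 + 409/1000 + 591/1000 + 1 = 1487/500 = 2.974 bits/symbol.

2.974 bits/symbol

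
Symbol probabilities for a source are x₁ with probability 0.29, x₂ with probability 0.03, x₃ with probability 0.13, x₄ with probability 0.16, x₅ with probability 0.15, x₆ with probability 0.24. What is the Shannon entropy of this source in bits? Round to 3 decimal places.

H = −Σ pᵢ log₂ pᵢ.
−0.29·log₂(0.29) = 0.5179
−0.03·log₂(0.03) = 0.1518
−0.13·log₂(0.13) = 0.3826
−0.16·log₂(0.16) = 0.4230
−0.15·log₂(0.15) = 0.4105
−0.24·log₂(0.24) = 0.4941
Sum ≈ 2.3800 → 2.380 bits.

2.380 bits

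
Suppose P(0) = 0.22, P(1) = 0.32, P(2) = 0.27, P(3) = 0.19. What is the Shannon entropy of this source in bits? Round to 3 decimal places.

H = −Σ pᵢ log₂ pᵢ.
−0.22·log₂(0.22) = 0.4806
−0.32·log₂(0.32) = 0.5260
−0.27·log₂(0.27) = 0.5100
−0.19·log₂(0.19) = 0.4552
Sum ≈ 1.9719 → 1.972 bits.

1.972 bits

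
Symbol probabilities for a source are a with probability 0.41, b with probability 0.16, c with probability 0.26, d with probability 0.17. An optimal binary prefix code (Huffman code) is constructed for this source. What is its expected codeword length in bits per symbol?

1.92 bits/symbol

Repeatedly combine the two least-probable nodes; the expected code length is the sum of the merged weights.
merge 4/25 + 17/100 → 33/100
merge 13/50 + 33/100 → 59/100
merge 41/100 + 59/100 → 1
L = 33/100 + 59/100 + 1 = 48/25 = 1.92 bits/symbol.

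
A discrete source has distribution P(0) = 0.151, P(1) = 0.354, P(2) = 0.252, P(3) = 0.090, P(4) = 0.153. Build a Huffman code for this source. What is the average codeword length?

2.241 bits/symbol

Repeatedly combine the two least-probable nodes; the expected code length is the sum of the merged weights.
merge 9/100 + 151/1000 → 241/1000
merge 153/1000 + 241/1000 → 197/500
merge 63/250 + 177/500 → 303/500
merge 197/500 + 303/500 → 1
L = 241/1000 + 197/500 + 303/500 + 1 = 2241/1000 = 2.241 bits/symbol.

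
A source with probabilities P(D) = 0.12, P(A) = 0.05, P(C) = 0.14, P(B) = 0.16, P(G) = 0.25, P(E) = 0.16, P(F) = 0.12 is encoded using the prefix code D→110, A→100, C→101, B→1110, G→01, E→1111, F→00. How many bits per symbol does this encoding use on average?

L̄ = Σ pᵢ·ℓᵢ = 0.12·3 + 0.05·3 + 0.14·3 + 0.16·4 + 0.25·2 + 0.16·4 + 0.12·2 = 2.95 bits/symbol.

2.95 bits/symbol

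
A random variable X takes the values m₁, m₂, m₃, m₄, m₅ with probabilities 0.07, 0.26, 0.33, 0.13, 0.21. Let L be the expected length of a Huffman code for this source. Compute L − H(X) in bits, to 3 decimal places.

0.043 bits

Entropy H = −Σ p log₂ p ≈ 2.1571 bits.
Huffman merges: 7/100+13/100→1/5; 1/5+21/100→41/100; 13/50+33/100→59/100; 41/100+59/100→1. L = 11/5 ≈ 2.2000.
L − H = 2.2000 − 2.1571 = 0.043 bits.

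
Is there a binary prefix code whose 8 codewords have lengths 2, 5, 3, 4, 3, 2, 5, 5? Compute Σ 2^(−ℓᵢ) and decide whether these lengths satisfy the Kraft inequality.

With common denominator 2^5 = 32: Σ 2^(−ℓᵢ) = 8/32 + 1/32 + 4/32 + 2/32 + 4/32 + 8/32 + 1/32 + 1/32 = 29/32 = 0.90625.
Kraft's inequality requires Σ ≤ 1; here Σ = 0.90625 ≤ 1, so such a prefix code exists.

0.90625; yes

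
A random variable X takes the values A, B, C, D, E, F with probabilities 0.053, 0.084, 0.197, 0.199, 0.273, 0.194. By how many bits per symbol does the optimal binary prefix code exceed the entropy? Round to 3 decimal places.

Entropy H = −Σ p log₂ p ≈ 2.4203 bits.
Huffman merges: 53/1000+21/250→137/1000; 137/1000+97/500→331/1000; 197/1000+199/1000→99/250; 273/1000+331/1000→151/250; 99/250+151/250→1. L = 617/250 ≈ 2.4680.
L − H = 2.4680 − 2.4203 = 0.048 bits.

0.048 bits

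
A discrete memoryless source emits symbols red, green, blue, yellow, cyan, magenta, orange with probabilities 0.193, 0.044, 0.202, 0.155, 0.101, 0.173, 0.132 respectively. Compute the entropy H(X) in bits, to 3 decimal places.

H = −Σ pᵢ log₂ pᵢ.
−0.193·log₂(0.193) = 0.4581
−0.044·log₂(0.044) = 0.1983
−0.202·log₂(0.202) = 0.4661
−0.155·log₂(0.155) = 0.4169
−0.101·log₂(0.101) = 0.3341
−0.173·log₂(0.173) = 0.4379
−0.132·log₂(0.132) = 0.3856
Sum ≈ 2.6969 → 2.697 bits.

2.697 bits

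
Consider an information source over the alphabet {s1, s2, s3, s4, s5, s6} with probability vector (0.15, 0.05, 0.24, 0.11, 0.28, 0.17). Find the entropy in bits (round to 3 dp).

H = −Σ pᵢ log₂ pᵢ.
−0.15·log₂(0.15) = 0.4105
−0.05·log₂(0.05) = 0.2161
−0.24·log₂(0.24) = 0.4941
−0.11·log₂(0.11) = 0.3503
−0.28·log₂(0.28) = 0.5142
−0.17·log₂(0.17) = 0.4346
Sum ≈ 2.4199 → 2.420 bits.

2.420 bits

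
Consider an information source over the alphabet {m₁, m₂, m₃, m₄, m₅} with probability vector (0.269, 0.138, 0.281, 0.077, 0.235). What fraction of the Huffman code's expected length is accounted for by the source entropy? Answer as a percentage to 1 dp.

Entropy H = −Σ p log₂ p ≈ 2.1943 bits.
Huffman merges: 77/1000+69/500→43/200; 43/200+47/200→9/20; 269/1000+281/1000→11/20; 9/20+11/20→1. L = 443/200 ≈ 2.2150.
Efficiency = H/L = 2.1943/2.2150 = 99.1%.

99.1%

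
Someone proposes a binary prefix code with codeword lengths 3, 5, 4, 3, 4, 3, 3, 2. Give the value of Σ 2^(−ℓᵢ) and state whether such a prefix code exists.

With common denominator 2^5 = 32: Σ 2^(−ℓᵢ) = 4/32 + 1/32 + 2/32 + 4/32 + 2/32 + 4/32 + 4/32 + 8/32 = 29/32 = 0.90625.
Kraft's inequality requires Σ ≤ 1; here Σ = 0.90625 ≤ 1, so such a prefix code exists.

0.90625; yes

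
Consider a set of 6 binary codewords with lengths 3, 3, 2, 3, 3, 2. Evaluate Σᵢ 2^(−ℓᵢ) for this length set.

With common denominator 2^3 = 8: Σ 2^(−ℓᵢ) = 1/8 + 1/8 + 2/8 + 1/8 + 1/8 + 2/8 = 8/8 = 1.

1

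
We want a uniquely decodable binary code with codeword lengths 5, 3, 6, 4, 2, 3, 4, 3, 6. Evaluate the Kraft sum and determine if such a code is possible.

With common denominator 2^6 = 64: Σ 2^(−ℓᵢ) = 2/64 + 8/64 + 1/64 + 4/64 + 16/64 + 8/64 + 4/64 + 8/64 + 1/64 = 52/64 = 0.8125.
Kraft's inequality requires Σ ≤ 1; here Σ = 0.8125 ≤ 1, so such a prefix code exists.

0.8125; yes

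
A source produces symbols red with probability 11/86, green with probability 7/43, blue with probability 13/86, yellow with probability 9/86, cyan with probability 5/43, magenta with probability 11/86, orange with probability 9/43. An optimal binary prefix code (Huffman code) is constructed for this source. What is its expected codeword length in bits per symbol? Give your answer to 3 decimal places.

Repeatedly combine the two least-probable nodes; the expected code length is the sum of the merged weights.
merge 9/86 + 5/43 → 19/86
merge 11/86 + 11/86 → 11/43
merge 13/86 + 7/43 → 27/86
merge 9/43 + 19/86 → 37/86
merge 11/43 + 27/86 → 49/86
merge 37/86 + 49/86 → 1
L = 19/86 + 11/43 + 27/86 + 37/86 + 49/86 + 1 = 120/43 ≈ 2.791 bits/symbol.

2.791 bits/symbol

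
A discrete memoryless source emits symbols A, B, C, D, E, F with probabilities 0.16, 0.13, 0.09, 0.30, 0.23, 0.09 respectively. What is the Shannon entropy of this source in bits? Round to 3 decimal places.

2.440 bits

H = −Σ pᵢ log₂ pᵢ.
−0.16·log₂(0.16) = 0.4230
−0.13·log₂(0.13) = 0.3826
−0.09·log₂(0.09) = 0.3127
−0.30·log₂(0.30) = 0.5211
−0.23·log₂(0.23) = 0.4877
−0.09·log₂(0.09) = 0.3127
Sum ≈ 2.4397 → 2.440 bits.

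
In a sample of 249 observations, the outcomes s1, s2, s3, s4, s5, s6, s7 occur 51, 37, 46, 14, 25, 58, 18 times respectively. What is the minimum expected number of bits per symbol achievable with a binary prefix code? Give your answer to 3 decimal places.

2.691 bits/symbol

Probabilities are the counts divided by 249.
Repeatedly combine the two least-probable nodes; the expected code length is the sum of the merged weights.
merge 14/249 + 6/83 → 32/249
merge 25/249 + 32/249 → 19/83
merge 37/249 + 46/249 → 1/3
merge 17/83 + 19/83 → 36/83
merge 58/249 + 1/3 → 47/83
merge 36/83 + 47/83 → 1
L = 32/249 + 19/83 + 1/3 + 36/83 + 47/83 + 1 = 670/249 ≈ 2.691 bits/symbol.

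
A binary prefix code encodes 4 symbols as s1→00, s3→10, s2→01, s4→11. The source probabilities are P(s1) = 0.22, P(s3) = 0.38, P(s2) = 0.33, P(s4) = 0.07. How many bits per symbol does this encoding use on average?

L̄ = Σ pᵢ·ℓᵢ = 0.22·2 + 0.38·2 + 0.33·2 + 0.07·2 = 2 bits/symbol.

2 bits/symbol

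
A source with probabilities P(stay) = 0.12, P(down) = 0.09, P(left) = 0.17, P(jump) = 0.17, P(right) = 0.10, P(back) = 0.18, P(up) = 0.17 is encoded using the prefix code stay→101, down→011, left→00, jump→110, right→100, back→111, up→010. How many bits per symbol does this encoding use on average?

2.83 bits/symbol

L̄ = Σ pᵢ·ℓᵢ = 0.12·3 + 0.09·3 + 0.17·2 + 0.17·3 + 0.10·3 + 0.18·3 + 0.17·3 = 2.83 bits/symbol.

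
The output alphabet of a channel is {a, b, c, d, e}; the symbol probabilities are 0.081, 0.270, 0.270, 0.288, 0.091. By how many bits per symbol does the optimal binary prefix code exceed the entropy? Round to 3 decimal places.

0.026 bits

Entropy H = −Σ p log₂ p ≈ 2.1456 bits.
Huffman merges: 81/1000+91/1000→43/250; 43/250+27/100→221/500; 27/100+36/125→279/500; 221/500+279/500→1. L = 543/250 ≈ 2.1720.
L − H = 2.1720 − 2.1456 = 0.026 bits.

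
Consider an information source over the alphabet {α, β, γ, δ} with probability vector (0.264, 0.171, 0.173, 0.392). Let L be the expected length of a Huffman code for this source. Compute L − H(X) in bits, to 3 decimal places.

Entropy H = −Σ p log₂ p ≈ 1.9105 bits.
Huffman merges: 171/1000+173/1000→43/125; 33/125+43/125→76/125; 49/125+76/125→1. L = 244/125 ≈ 1.9520.
L − H = 1.9520 − 1.9105 = 0.042 bits.

0.042 bits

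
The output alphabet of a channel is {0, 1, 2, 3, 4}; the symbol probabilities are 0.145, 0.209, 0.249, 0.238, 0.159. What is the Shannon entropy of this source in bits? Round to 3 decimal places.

H = −Σ pᵢ log₂ pᵢ.
−0.145·log₂(0.145) = 0.4040
−0.209·log₂(0.209) = 0.4720
−0.249·log₂(0.249) = 0.4994
−0.238·log₂(0.238) = 0.4929
−0.159·log₂(0.159) = 0.4218
Sum ≈ 2.2901 → 2.290 bits.

2.290 bits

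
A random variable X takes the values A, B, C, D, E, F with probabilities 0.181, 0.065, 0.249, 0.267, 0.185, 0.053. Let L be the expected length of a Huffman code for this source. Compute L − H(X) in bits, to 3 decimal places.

Entropy H = −Σ p log₂ p ≈ 2.3857 bits.
Huffman merges: 53/1000+13/200→59/500; 59/500+181/1000→299/1000; 37/200+249/1000→217/500; 267/1000+299/1000→283/500; 217/500+283/500→1. L = 2417/1000 ≈ 2.4170.
L − H = 2.4170 − 2.3857 = 0.031 bits.

0.031 bits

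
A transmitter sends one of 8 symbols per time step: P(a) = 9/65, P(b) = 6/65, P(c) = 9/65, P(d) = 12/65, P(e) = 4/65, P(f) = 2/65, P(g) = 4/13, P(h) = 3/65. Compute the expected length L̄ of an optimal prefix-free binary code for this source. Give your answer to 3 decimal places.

Repeatedly combine the two least-probable nodes; the expected code length is the sum of the merged weights.
merge 2/65 + 3/65 → 1/13
merge 4/65 + 1/13 → 9/65
merge 6/65 + 9/65 → 3/13
merge 9/65 + 9/65 → 18/65
merge 12/65 + 3/13 → 27/65
merge 18/65 + 4/13 → 38/65
merge 27/65 + 38/65 → 1
L = 1/13 + 9/65 + 3/13 + 18/65 + 27/65 + 38/65 + 1 = 177/65 ≈ 2.723 bits/symbol.

2.723 bits/symbol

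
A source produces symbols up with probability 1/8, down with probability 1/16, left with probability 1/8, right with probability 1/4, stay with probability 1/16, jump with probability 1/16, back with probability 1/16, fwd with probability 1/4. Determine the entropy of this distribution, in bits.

Each probability is a power of 1/2, so log₂(1/p) is an integer.
H = Σ p·log₂(1/p) = 1/8·3 + 1/16·4 + 1/8·3 + 1/4·2 + 1/16·4 + 1/16·4 + 1/16·4 + 1/4·2 = 2.75 bits.

2.75 bits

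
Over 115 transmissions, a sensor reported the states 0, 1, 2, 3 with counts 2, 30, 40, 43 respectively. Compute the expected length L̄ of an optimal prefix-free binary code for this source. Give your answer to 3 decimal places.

1.904 bits/symbol

Probabilities are the counts divided by 115.
Repeatedly combine the two least-probable nodes; the expected code length is the sum of the merged weights.
merge 2/115 + 6/23 → 32/115
merge 32/115 + 8/23 → 72/115
merge 43/115 + 72/115 → 1
L = 32/115 + 72/115 + 1 = 219/115 ≈ 1.904 bits/symbol.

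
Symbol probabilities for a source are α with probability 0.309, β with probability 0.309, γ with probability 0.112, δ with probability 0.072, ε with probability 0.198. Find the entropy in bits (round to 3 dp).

H = −Σ pᵢ log₂ pᵢ.
−0.309·log₂(0.309) = 0.5235
−0.309·log₂(0.309) = 0.5235
−0.112·log₂(0.112) = 0.3537
−0.072·log₂(0.072) = 0.2733
−0.198·log₂(0.198) = 0.4626
Sum ≈ 2.1367 → 2.137 bits.

2.137 bits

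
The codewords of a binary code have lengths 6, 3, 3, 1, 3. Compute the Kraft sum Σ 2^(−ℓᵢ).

With common denominator 2^6 = 64: Σ 2^(−ℓᵢ) = 1/64 + 8/64 + 8/64 + 32/64 + 8/64 = 57/64 = 0.890625.

0.890625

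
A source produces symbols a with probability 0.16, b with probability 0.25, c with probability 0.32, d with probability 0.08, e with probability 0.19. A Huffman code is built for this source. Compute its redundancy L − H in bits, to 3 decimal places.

0.044 bits

Entropy H = −Σ p log₂ p ≈ 2.1958 bits.
Huffman merges: 2/25+4/25→6/25; 19/100+6/25→43/100; 1/4+8/25→57/100; 43/100+57/100→1. L = 56/25 ≈ 2.2400.
L − H = 2.2400 − 2.1958 = 0.044 bits.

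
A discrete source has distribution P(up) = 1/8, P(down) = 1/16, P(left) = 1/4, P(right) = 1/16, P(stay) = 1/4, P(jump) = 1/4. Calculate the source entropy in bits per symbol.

Each probability is a power of 1/2, so log₂(1/p) is an integer.
H = Σ p·log₂(1/p) = 1/8·3 + 1/16·4 + 1/4·2 + 1/16·4 + 1/4·2 + 1/4·2 = 2.375 bits.

2.375 bits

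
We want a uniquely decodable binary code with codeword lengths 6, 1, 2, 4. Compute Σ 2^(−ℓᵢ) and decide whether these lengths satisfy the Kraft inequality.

With common denominator 2^6 = 64: Σ 2^(−ℓᵢ) = 1/64 + 32/64 + 16/64 + 4/64 = 53/64 = 0.828125.
Kraft's inequality requires Σ ≤ 1; here Σ = 0.828125 ≤ 1, so such a prefix code exists.

0.828125; yes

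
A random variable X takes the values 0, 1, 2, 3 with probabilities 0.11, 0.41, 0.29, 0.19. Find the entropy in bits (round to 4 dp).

1.8508 bits

H = −Σ pᵢ log₂ pᵢ.
−0.11·log₂(0.11) = 0.3503
−0.41·log₂(0.41) = 0.5274
−0.29·log₂(0.29) = 0.5179
−0.19·log₂(0.19) = 0.4552
Sum ≈ 1.8508 → 1.8508 bits.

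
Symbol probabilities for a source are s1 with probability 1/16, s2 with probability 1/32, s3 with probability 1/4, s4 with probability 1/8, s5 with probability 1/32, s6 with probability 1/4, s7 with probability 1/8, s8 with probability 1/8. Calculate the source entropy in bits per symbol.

Each probability is a power of 1/2, so log₂(1/p) is an integer.
H = Σ p·log₂(1/p) = 1/16·4 + 1/32·5 + 1/4·2 + 1/8·3 + 1/32·5 + 1/4·2 + 1/8·3 + 1/8·3 = 2.6875 bits.

2.6875 bits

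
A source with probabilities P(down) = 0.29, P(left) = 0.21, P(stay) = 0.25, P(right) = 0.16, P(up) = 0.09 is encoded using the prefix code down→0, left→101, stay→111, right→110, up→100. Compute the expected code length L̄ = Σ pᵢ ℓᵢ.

2.42 bits/symbol

L̄ = Σ pᵢ·ℓᵢ = 0.29·1 + 0.21·3 + 0.25·3 + 0.16·3 + 0.09·3 = 2.42 bits/symbol.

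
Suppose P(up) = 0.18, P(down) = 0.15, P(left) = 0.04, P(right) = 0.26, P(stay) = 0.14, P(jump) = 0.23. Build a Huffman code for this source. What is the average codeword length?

Repeatedly combine the two least-probable nodes; the expected code length is the sum of the merged weights.
merge 1/25 + 7/50 → 9/50
merge 3/20 + 9/50 → 33/100
merge 9/50 + 23/100 → 41/100
merge 13/50 + 33/100 → 59/100
merge 41/100 + 59/100 → 1
L = 9/50 + 33/100 + 41/100 + 59/100 + 1 = 251/100 = 2.51 bits/symbol.

2.51 bits/symbol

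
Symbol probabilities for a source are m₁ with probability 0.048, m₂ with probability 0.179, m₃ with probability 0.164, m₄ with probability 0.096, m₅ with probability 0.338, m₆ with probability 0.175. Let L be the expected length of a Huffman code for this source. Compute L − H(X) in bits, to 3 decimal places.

0.076 bits

Entropy H = −Σ p log₂ p ≈ 2.3758 bits.
Huffman merges: 6/125+12/125→18/125; 18/125+41/250→77/250; 7/40+179/1000→177/500; 77/250+169/500→323/500; 177/500+323/500→1. L = 613/250 ≈ 2.4520.
L − H = 2.4520 − 2.3758 = 0.076 bits.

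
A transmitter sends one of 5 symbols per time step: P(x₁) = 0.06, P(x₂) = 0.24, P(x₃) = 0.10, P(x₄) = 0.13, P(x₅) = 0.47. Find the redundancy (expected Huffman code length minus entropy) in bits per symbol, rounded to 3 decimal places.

0.016 bits

Entropy H = −Σ p log₂ p ≈ 1.9645 bits.
Huffman merges: 3/50+1/10→4/25; 13/100+4/25→29/100; 6/25+29/100→53/100; 47/100+53/100→1. L = 99/50 ≈ 1.9800.
L − H = 1.9800 − 1.9645 = 0.016 bits.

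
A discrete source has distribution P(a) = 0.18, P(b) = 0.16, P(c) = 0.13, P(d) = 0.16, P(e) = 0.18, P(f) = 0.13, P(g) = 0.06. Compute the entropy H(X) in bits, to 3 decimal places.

H = −Σ pᵢ log₂ pᵢ.
−0.18·log₂(0.18) = 0.4453
−0.16·log₂(0.16) = 0.4230
−0.13·log₂(0.13) = 0.3826
−0.16·log₂(0.16) = 0.4230
−0.18·log₂(0.18) = 0.4453
−0.13·log₂(0.13) = 0.3826
−0.06·log₂(0.06) = 0.2435
Sum ≈ 2.7455 → 2.745 bits.

2.745 bits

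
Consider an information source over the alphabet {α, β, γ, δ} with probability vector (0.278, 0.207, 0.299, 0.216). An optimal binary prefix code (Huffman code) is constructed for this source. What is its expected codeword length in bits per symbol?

Repeatedly combine the two least-probable nodes; the expected code length is the sum of the merged weights.
merge 207/1000 + 27/125 → 423/1000
merge 139/500 + 299/1000 → 577/1000
merge 423/1000 + 577/1000 → 1
L = 423/1000 + 577/1000 + 1 = 2 bits/symbol.

2 bits/symbol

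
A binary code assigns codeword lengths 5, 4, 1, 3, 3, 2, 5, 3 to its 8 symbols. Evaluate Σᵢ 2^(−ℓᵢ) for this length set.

With common denominator 2^5 = 32: Σ 2^(−ℓᵢ) = 1/32 + 2/32 + 16/32 + 4/32 + 4/32 + 8/32 + 1/32 + 4/32 = 40/32 = 1.25.

1.25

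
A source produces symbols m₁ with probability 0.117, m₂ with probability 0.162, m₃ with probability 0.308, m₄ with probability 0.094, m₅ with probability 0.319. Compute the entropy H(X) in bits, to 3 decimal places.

H = −Σ pᵢ log₂ pᵢ.
−0.117·log₂(0.117) = 0.3622
−0.162·log₂(0.162) = 0.4254
−0.308·log₂(0.308) = 0.5233
−0.094·log₂(0.094) = 0.3207
−0.319·log₂(0.319) = 0.5258
Sum ≈ 2.1573 → 2.157 bits.

2.157 bits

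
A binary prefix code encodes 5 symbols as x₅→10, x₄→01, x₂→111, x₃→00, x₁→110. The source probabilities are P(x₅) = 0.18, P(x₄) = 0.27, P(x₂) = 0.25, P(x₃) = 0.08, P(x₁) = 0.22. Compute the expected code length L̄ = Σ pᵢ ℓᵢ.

2.47 bits/symbol

L̄ = Σ pᵢ·ℓᵢ = 0.18·2 + 0.27·2 + 0.25·3 + 0.08·2 + 0.22·3 = 2.47 bits/symbol.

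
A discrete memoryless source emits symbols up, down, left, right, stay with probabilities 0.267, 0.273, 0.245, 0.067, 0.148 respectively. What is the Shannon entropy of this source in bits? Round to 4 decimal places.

2.1864 bits

H = −Σ pᵢ log₂ pᵢ.
−0.267·log₂(0.267) = 0.5087
−0.273·log₂(0.273) = 0.5113
−0.245·log₂(0.245) = 0.4971
−0.067·log₂(0.067) = 0.2613
−0.148·log₂(0.148) = 0.4079
Sum ≈ 2.1864 → 2.1864 bits.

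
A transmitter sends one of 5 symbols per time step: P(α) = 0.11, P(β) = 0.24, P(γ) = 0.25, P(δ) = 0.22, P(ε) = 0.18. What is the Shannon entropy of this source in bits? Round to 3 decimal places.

H = −Σ pᵢ log₂ pᵢ.
−0.11·log₂(0.11) = 0.3503
−0.24·log₂(0.24) = 0.4941
−0.25·log₂(0.25) = 0.5000
−0.22·log₂(0.22) = 0.4806
−0.18·log₂(0.18) = 0.4453
Sum ≈ 2.2703 → 2.270 bits.

2.270 bits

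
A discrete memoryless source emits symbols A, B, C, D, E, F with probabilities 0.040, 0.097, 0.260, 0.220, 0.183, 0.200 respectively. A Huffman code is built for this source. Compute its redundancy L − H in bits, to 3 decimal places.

Entropy H = −Σ p log₂ p ≈ 2.4109 bits.
Huffman merges: 1/25+97/1000→137/1000; 137/1000+183/1000→8/25; 1/5+11/50→21/50; 13/50+8/25→29/50; 21/50+29/50→1. L = 2457/1000 ≈ 2.4570.
L − H = 2.4570 − 2.4109 = 0.046 bits.

0.046 bits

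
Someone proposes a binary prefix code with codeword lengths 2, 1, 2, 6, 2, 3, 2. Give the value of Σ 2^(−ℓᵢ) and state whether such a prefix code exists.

1.640625; no

With common denominator 2^6 = 64: Σ 2^(−ℓᵢ) = 16/64 + 32/64 + 16/64 + 1/64 + 16/64 + 8/64 + 16/64 = 105/64 = 1.640625.
Kraft's inequality requires Σ ≤ 1; here Σ = 1.640625 > 1, so no such prefix code exists.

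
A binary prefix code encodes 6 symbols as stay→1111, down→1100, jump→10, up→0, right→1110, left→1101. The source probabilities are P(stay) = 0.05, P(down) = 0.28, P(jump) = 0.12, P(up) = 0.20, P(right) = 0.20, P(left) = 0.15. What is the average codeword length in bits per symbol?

3.16 bits/symbol

L̄ = Σ pᵢ·ℓᵢ = 0.05·4 + 0.28·4 + 0.12·2 + 0.20·1 + 0.20·4 + 0.15·4 = 3.16 bits/symbol.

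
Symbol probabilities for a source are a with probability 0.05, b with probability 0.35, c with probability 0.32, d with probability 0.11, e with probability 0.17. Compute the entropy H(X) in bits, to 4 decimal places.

H = −Σ pᵢ log₂ pᵢ.
−0.05·log₂(0.05) = 0.2161
−0.35·log₂(0.35) = 0.5301
−0.32·log₂(0.32) = 0.5260
−0.11·log₂(0.11) = 0.3503
−0.17·log₂(0.17) = 0.4346
Sum ≈ 2.0571 → 2.0571 bits.

2.0571 bits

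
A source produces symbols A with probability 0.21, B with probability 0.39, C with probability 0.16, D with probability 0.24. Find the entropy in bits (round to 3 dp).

1.920 bits

H = −Σ pᵢ log₂ pᵢ.
−0.21·log₂(0.21) = 0.4728
−0.39·log₂(0.39) = 0.5298
−0.16·log₂(0.16) = 0.4230
−0.24·log₂(0.24) = 0.4941
Sum ≈ 1.9198 → 1.920 bits.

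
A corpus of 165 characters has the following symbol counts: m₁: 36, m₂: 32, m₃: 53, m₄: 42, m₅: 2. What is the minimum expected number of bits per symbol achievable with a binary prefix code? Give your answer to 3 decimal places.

Probabilities are the counts divided by 165.
Repeatedly combine the two least-probable nodes; the expected code length is the sum of the merged weights.
merge 2/165 + 32/165 → 34/165
merge 34/165 + 12/55 → 14/33
merge 14/55 + 53/165 → 19/33
merge 14/33 + 19/33 → 1
L = 34/165 + 14/33 + 19/33 + 1 = 364/165 ≈ 2.206 bits/symbol.

2.206 bits/symbol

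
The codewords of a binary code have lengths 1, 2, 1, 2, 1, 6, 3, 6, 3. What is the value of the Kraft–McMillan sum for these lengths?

With common denominator 2^6 = 64: Σ 2^(−ℓᵢ) = 32/64 + 16/64 + 32/64 + 16/64 + 32/64 + 1/64 + 8/64 + 1/64 + 8/64 = 146/64 = 2.28125.

2.28125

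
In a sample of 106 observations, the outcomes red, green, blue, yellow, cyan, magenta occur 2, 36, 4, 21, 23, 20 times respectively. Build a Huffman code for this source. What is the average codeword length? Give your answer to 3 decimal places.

Probabilities are the counts divided by 106.
Repeatedly combine the two least-probable nodes; the expected code length is the sum of the merged weights.
merge 1/53 + 2/53 → 3/53
merge 3/53 + 10/53 → 13/53
merge 21/106 + 23/106 → 22/53
merge 13/53 + 18/53 → 31/53
merge 22/53 + 31/53 → 1
L = 3/53 + 13/53 + 22/53 + 31/53 + 1 = 122/53 ≈ 2.302 bits/symbol.

2.302 bits/symbol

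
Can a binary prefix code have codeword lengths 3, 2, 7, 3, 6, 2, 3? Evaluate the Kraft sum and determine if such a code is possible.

With common denominator 2^7 = 128: Σ 2^(−ℓᵢ) = 16/128 + 32/128 + 1/128 + 16/128 + 2/128 + 32/128 + 16/128 = 115/128 = 0.8984375.
Kraft's inequality requires Σ ≤ 1; here Σ = 0.8984375 ≤ 1, so such a prefix code exists.

0.8984375; yes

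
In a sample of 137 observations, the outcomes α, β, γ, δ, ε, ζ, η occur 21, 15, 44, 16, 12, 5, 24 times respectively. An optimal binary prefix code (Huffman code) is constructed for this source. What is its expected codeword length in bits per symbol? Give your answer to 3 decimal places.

2.628 bits/symbol

Probabilities are the counts divided by 137.
Repeatedly combine the two least-probable nodes; the expected code length is the sum of the merged weights.
merge 5/137 + 12/137 → 17/137
merge 15/137 + 16/137 → 31/137
merge 17/137 + 21/137 → 38/137
merge 24/137 + 31/137 → 55/137
merge 38/137 + 44/137 → 82/137
merge 55/137 + 82/137 → 1
L = 17/137 + 31/137 + 38/137 + 55/137 + 82/137 + 1 = 360/137 ≈ 2.628 bits/symbol.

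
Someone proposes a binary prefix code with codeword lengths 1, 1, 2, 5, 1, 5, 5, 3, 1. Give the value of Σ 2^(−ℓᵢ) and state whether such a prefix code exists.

With common denominator 2^5 = 32: Σ 2^(−ℓᵢ) = 16/32 + 16/32 + 8/32 + 1/32 + 16/32 + 1/32 + 1/32 + 4/32 + 16/32 = 79/32 = 2.46875.
Kraft's inequality requires Σ ≤ 1; here Σ = 2.46875 > 1, so no such prefix code exists.

2.46875; no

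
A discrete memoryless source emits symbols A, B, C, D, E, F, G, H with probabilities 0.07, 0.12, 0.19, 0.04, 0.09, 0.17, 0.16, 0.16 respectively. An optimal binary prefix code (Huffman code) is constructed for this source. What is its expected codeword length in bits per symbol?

2.92 bits/symbol

Repeatedly combine the two least-probable nodes; the expected code length is the sum of the merged weights.
merge 1/25 + 7/100 → 11/100
merge 9/100 + 11/100 → 1/5
merge 3/25 + 4/25 → 7/25
merge 4/25 + 17/100 → 33/100
merge 19/100 + 1/5 → 39/100
merge 7/25 + 33/100 → 61/100
merge 39/100 + 61/100 → 1
L = 11/100 + 1/5 + 7/25 + 33/100 + 39/100 + 61/100 + 1 = 73/25 = 2.92 bits/symbol.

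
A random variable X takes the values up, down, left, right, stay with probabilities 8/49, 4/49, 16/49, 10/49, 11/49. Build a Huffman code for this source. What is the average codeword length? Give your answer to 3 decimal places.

2.245 bits/symbol

Repeatedly combine the two least-probable nodes; the expected code length is the sum of the merged weights.
merge 4/49 + 8/49 → 12/49
merge 10/49 + 11/49 → 3/7
merge 12/49 + 16/49 → 4/7
merge 3/7 + 4/7 → 1
L = 12/49 + 3/7 + 4/7 + 1 = 110/49 ≈ 2.245 bits/symbol.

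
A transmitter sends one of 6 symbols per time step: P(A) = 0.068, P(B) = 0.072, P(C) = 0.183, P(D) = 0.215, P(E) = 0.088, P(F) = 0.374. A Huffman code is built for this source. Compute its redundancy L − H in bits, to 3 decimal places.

Entropy H = −Σ p log₂ p ≈ 2.3014 bits.
Huffman merges: 17/250+9/125→7/50; 11/125+7/50→57/250; 183/1000+43/200→199/500; 57/250+187/500→301/500; 199/500+301/500→1. L = 296/125 ≈ 2.3680.
L − H = 2.3680 − 2.3014 = 0.067 bits.

0.067 bits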